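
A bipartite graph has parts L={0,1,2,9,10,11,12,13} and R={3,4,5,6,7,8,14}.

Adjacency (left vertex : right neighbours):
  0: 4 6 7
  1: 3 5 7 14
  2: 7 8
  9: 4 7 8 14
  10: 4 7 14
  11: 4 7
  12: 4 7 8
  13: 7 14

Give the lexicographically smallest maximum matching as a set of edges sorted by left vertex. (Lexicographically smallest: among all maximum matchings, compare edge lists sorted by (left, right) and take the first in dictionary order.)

Lex-smallest maximum matching: {(0,6), (1,3), (2,7), (9,4), (10,14), (12,8)}

|M| = 6 (so the lex-smallest maximum matching has 6 edges)
process left vertices in ascending order; for each, take the smallest-labelled available neighbour that still permits 6 edges overall, or leave it unmatched if none does
lex-smallest matching: {0-6, 1-3, 2-7, 9-4, 10-14, 12-8}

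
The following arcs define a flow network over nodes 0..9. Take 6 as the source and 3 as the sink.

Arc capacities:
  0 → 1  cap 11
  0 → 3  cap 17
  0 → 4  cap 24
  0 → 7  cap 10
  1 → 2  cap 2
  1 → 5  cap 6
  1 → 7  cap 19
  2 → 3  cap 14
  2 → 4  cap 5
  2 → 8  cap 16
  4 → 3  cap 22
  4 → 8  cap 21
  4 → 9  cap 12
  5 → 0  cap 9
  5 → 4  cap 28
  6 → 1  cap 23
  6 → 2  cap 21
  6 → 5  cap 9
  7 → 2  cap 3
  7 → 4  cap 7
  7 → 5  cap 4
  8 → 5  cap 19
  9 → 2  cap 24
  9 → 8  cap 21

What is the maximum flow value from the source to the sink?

Maximum flow value: 45

augment #1: 6→2→3 bottleneck 14, total now 14
augment #2: 6→2→4→3 bottleneck 5, total now 19
augment #3: 6→5→0→3 bottleneck 9, total now 28
augment #4: 6→1→5→4→3 bottleneck 6, total now 34
augment #5: 6→1→7→4→3 bottleneck 7, total now 41
augment #6: 6→1→7→5→4→3 bottleneck 4, total now 45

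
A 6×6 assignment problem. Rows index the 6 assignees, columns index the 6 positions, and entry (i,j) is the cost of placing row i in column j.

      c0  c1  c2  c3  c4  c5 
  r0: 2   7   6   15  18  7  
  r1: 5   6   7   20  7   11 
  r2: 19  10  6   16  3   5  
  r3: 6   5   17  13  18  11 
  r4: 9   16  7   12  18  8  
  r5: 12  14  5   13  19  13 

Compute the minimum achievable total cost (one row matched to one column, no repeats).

Minimum assignment cost: 36

optimal assignment: row0→col0 (cost 2), row1→col4 (cost 7), row2→col5 (cost 5), row3→col1 (cost 5), row4→col3 (cost 12), row5→col2 (cost 5)
total = 2 + 7 + 5 + 5 + 12 + 5 = 36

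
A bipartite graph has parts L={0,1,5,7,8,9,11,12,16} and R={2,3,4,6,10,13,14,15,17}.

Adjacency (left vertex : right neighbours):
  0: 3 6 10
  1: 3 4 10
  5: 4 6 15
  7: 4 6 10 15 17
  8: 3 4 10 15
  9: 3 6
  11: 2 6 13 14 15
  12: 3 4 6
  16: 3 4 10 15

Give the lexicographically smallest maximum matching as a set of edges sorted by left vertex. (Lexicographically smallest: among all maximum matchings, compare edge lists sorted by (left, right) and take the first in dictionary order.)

Lex-smallest maximum matching: {(0,3), (1,4), (5,6), (7,17), (8,10), (11,2), (16,15)}

|M| = 7 (so the lex-smallest maximum matching has 7 edges)
process left vertices in ascending order; for each, take the smallest-labelled available neighbour that still permits 7 edges overall, or leave it unmatched if none does
lex-smallest matching: {0-3, 1-4, 5-6, 7-17, 8-10, 11-2, 16-15}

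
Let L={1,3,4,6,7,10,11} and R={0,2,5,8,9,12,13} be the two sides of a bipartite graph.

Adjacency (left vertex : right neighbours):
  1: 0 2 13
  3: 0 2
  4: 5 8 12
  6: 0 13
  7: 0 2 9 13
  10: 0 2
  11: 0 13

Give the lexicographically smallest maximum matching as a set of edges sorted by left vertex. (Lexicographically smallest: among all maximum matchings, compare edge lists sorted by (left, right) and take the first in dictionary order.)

Lex-smallest maximum matching: {(1,0), (3,2), (4,5), (6,13), (7,9)}

|M| = 5 (so the lex-smallest maximum matching has 5 edges)
process left vertices in ascending order; for each, take the smallest-labelled available neighbour that still permits 5 edges overall, or leave it unmatched if none does
lex-smallest matching: {1-0, 3-2, 4-5, 6-13, 7-9}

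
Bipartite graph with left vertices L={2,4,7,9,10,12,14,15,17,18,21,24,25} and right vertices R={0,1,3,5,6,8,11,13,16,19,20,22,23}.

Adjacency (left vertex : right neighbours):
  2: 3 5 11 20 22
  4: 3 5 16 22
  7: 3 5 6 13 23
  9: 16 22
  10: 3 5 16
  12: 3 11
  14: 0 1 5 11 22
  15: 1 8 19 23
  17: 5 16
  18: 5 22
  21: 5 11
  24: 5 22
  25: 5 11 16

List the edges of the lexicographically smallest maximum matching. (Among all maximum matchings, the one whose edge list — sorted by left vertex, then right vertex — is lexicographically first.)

Lex-smallest maximum matching: {(2,20), (4,3), (7,6), (9,16), (10,5), (12,11), (14,0), (15,1), (18,22)}

|M| = 9 (so the lex-smallest maximum matching has 9 edges)
process left vertices in ascending order; for each, take the smallest-labelled available neighbour that still permits 9 edges overall, or leave it unmatched if none does
lex-smallest matching: {2-20, 4-3, 7-6, 9-16, 10-5, 12-11, 14-0, 15-1, 18-22}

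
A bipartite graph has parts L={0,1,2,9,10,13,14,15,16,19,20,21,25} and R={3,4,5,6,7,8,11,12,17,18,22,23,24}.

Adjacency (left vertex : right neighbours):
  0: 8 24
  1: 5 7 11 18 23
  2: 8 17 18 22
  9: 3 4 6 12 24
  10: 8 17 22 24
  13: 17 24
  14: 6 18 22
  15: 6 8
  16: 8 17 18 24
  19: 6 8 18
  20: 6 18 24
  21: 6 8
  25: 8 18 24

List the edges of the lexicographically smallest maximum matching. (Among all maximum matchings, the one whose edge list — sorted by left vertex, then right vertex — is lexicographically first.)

Lex-smallest maximum matching: {(0,8), (1,5), (2,17), (9,3), (10,22), (13,24), (14,6), (16,18)}

|M| = 8 (so the lex-smallest maximum matching has 8 edges)
process left vertices in ascending order; for each, take the smallest-labelled available neighbour that still permits 8 edges overall, or leave it unmatched if none does
lex-smallest matching: {0-8, 1-5, 2-17, 9-3, 10-22, 13-24, 14-6, 16-18}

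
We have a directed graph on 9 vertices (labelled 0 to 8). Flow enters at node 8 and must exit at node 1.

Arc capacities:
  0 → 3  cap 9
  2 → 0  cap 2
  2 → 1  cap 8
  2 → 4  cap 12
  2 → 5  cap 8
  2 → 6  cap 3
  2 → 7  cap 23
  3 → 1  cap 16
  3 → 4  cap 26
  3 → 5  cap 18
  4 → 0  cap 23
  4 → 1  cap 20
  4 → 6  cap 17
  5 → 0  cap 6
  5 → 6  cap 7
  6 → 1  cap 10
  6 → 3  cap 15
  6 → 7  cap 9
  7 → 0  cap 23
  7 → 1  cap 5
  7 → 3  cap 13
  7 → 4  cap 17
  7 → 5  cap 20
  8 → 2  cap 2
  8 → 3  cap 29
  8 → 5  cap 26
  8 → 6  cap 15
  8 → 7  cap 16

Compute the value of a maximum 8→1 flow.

augment #1: 8→2→1 bottleneck 2, total now 2
augment #2: 8→3→1 bottleneck 16, total now 18
augment #3: 8→6→1 bottleneck 10, total now 28
augment #4: 8→7→1 bottleneck 5, total now 33
augment #5: 8→3→4→1 bottleneck 13, total now 46
augment #6: 8→7→4→1 bottleneck 7, total now 53

Maximum flow value: 53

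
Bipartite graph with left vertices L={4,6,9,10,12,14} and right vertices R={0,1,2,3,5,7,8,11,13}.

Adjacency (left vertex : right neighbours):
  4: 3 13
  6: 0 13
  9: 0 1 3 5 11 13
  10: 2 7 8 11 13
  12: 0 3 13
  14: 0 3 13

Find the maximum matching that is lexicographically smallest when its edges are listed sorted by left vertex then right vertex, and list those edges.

Lex-smallest maximum matching: {(4,3), (6,0), (9,1), (10,2), (12,13)}

|M| = 5 (so the lex-smallest maximum matching has 5 edges)
process left vertices in ascending order; for each, take the smallest-labelled available neighbour that still permits 5 edges overall, or leave it unmatched if none does
lex-smallest matching: {4-3, 6-0, 9-1, 10-2, 12-13}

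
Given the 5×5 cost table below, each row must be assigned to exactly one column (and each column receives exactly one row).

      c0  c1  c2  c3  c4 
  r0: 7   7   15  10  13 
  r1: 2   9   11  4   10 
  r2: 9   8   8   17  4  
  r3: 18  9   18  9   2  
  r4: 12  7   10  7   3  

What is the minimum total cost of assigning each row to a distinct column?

optimal assignment: row0→col1 (cost 7), row1→col0 (cost 2), row2→col2 (cost 8), row3→col4 (cost 2), row4→col3 (cost 7)
total = 7 + 2 + 8 + 2 + 7 = 26

Minimum assignment cost: 26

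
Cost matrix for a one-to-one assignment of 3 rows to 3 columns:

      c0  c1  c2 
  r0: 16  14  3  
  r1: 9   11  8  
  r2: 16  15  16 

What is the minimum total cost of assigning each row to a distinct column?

optimal assignment: row0→col2 (cost 3), row1→col0 (cost 9), row2→col1 (cost 15)
total = 3 + 9 + 15 = 27

Minimum assignment cost: 27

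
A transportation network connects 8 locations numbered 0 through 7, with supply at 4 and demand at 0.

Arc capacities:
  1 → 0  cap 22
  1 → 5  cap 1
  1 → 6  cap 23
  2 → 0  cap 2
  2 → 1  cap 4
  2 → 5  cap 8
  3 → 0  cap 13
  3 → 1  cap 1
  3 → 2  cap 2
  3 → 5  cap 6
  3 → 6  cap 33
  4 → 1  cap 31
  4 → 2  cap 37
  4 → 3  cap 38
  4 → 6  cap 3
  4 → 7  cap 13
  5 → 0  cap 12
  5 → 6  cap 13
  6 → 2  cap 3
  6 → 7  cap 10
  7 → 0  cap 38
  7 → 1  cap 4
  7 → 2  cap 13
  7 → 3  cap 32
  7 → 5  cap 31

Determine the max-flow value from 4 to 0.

augment #1: 4→1→0 bottleneck 22, total now 22
augment #2: 4→2→0 bottleneck 2, total now 24
augment #3: 4→3→0 bottleneck 13, total now 37
augment #4: 4→7→0 bottleneck 13, total now 50
augment #5: 4→1→5→0 bottleneck 1, total now 51
augment #6: 4→2→5→0 bottleneck 8, total now 59
augment #7: 4→3→5→0 bottleneck 3, total now 62
augment #8: 4→6→7→0 bottleneck 3, total now 65
augment #9: 4→1→6→7→0 bottleneck 7, total now 72

Maximum flow value: 72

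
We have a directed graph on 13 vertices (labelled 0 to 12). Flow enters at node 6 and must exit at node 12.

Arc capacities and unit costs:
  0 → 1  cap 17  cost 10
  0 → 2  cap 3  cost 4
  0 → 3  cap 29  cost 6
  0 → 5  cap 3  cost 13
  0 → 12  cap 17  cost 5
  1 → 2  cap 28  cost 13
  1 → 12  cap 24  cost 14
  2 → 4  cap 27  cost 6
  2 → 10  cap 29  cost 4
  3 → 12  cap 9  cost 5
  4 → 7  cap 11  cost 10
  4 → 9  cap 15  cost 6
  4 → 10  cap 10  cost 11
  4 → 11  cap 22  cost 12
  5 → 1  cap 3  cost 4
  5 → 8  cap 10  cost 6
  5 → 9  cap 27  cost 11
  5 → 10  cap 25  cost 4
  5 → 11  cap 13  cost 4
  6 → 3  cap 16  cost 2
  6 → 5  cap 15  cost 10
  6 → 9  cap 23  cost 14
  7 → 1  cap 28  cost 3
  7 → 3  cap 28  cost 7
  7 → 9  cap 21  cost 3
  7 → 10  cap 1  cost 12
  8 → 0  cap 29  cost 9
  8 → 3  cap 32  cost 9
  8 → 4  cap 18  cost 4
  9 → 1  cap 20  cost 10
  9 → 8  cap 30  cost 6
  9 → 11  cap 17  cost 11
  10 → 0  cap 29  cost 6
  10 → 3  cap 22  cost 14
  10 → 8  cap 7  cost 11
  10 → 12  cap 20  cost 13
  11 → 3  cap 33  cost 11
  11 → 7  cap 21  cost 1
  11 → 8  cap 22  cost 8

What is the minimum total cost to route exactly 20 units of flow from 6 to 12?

Minimum cost for 20 units: 338

shortest-cost path #1: 6→3→12 push 9 @ unit cost 7 (adds 63)
shortest-cost path #2: 6→5→10→0→12 push 11 @ unit cost 25 (adds 275)
total cost = 338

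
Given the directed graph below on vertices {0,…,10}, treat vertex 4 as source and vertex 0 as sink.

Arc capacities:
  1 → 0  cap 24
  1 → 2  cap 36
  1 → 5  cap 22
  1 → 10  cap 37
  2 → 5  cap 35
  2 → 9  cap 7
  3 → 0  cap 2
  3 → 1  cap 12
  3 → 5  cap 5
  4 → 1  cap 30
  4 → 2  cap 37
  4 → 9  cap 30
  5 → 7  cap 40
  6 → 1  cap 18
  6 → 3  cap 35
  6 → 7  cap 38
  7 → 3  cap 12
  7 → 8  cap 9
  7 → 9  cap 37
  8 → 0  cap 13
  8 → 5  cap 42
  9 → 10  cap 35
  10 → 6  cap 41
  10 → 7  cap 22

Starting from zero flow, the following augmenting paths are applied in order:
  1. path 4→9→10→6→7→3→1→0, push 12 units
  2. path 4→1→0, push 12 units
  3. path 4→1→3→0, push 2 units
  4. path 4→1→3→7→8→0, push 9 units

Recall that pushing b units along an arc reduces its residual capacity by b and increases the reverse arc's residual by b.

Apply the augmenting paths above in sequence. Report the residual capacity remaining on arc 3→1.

Residual capacity of (3,1): 11

after path 1 (4→9→10→6→7→3→1→0, push 12): res(3,1)=0
after path 2 (4→1→0, push 12): res(3,1)=0
after path 3 (4→1→3→0, push 2): res(3,1)=2
after path 4 (4→1→3→7→8→0, push 9): res(3,1)=11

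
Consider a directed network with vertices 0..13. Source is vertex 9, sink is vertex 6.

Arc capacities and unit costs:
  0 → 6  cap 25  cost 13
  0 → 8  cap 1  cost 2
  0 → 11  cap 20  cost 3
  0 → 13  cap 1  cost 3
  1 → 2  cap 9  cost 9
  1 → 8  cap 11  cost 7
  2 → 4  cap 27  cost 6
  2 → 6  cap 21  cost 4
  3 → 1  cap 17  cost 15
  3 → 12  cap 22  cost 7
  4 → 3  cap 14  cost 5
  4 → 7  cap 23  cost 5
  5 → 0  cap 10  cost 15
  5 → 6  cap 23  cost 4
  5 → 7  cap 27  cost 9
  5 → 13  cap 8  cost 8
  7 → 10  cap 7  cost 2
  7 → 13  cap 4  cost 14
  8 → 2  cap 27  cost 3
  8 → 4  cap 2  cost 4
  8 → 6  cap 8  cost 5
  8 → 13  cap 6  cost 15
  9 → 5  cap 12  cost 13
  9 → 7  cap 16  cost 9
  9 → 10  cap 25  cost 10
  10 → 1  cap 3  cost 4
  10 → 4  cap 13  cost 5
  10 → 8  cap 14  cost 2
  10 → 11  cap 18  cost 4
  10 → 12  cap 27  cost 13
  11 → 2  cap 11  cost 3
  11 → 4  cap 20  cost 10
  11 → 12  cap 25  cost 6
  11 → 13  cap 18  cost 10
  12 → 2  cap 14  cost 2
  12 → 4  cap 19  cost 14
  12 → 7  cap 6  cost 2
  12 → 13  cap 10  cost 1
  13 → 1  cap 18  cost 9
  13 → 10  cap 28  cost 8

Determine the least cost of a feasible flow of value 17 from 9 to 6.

shortest-cost path #1: 9→5→6 push 12 @ unit cost 17 (adds 204)
shortest-cost path #2: 9→10→8→6 push 5 @ unit cost 17 (adds 85)
total cost = 289

Minimum cost for 17 units: 289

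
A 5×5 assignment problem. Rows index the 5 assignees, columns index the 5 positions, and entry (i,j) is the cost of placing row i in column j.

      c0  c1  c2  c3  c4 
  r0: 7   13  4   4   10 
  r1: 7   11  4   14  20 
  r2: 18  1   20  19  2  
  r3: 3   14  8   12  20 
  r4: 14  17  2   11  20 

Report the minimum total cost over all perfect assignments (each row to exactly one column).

Minimum assignment cost: 22

optimal assignment: row0→col3 (cost 4), row1→col1 (cost 11), row2→col4 (cost 2), row3→col0 (cost 3), row4→col2 (cost 2)
total = 4 + 11 + 2 + 3 + 2 = 22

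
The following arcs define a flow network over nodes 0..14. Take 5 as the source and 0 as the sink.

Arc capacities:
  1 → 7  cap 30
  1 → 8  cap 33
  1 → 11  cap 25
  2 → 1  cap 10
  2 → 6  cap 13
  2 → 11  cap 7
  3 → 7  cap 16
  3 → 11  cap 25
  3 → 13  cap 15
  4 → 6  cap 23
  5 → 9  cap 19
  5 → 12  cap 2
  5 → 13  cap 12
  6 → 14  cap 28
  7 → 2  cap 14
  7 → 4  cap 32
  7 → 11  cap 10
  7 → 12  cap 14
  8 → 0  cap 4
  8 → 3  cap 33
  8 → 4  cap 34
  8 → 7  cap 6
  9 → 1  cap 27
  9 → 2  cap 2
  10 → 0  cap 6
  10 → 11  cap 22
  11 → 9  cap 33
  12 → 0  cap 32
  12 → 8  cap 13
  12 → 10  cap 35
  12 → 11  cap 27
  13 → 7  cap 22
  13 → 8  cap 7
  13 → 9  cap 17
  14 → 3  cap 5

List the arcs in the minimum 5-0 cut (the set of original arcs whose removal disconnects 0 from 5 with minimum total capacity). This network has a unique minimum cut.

Min-cut arcs: {(5,12), (7,12), (8,0)} (total capacity 20)

augment #1: 5→12→0 push 2
augment #2: 5→13→8→0 push 4
augment #3: 5→13→7→12→0 push 8
augment #4: 5→9→1→7→12→0 push 6
max flow = 20; residual-reachable set from 5 gives S-side
cut edges (S→T): {(5,12), (7,12), (8,0)} total cap 20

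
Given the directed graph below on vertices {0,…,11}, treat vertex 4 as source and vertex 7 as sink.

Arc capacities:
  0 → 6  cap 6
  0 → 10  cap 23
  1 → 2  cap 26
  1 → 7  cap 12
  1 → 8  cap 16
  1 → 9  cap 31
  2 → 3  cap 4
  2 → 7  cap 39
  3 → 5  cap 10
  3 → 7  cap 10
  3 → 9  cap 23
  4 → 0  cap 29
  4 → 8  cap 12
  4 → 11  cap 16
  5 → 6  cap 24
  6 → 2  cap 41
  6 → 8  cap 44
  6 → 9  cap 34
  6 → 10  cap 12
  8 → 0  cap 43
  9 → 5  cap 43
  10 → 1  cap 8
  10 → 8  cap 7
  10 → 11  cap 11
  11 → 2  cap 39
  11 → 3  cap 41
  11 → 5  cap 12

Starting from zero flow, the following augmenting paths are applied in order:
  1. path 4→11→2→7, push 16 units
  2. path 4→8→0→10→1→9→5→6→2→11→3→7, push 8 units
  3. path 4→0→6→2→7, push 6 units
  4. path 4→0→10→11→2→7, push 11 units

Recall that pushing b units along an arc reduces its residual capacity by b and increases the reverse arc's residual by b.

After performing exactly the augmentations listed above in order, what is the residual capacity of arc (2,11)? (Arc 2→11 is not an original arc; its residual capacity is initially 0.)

after path 1 (4→11→2→7, push 16): res(2,11)=16
after path 2 (4→8→0→10→1→9→5→6→2→11→3→7, push 8): res(2,11)=8
after path 3 (4→0→6→2→7, push 6): res(2,11)=8
after path 4 (4→0→10→11→2→7, push 11): res(2,11)=19

Residual capacity of (2,11): 19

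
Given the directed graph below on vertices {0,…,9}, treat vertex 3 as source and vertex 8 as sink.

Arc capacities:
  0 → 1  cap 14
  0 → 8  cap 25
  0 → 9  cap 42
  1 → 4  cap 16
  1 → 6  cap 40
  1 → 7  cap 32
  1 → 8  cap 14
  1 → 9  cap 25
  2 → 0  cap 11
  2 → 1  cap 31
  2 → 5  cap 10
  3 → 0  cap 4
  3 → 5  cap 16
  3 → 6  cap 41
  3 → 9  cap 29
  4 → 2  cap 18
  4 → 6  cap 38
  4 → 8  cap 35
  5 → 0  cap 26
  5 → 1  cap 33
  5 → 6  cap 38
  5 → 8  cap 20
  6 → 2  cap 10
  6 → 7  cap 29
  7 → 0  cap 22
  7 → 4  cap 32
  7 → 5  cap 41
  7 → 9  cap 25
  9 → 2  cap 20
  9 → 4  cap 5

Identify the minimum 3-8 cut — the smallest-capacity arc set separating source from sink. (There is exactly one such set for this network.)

augment #1: 3→0→8 push 4
augment #2: 3→5→8 push 16
augment #3: 3→9→4→8 push 5
augment #4: 3→6→2→0→8 push 10
augment #5: 3→6→7→0→8 push 11
augment #6: 3→6→7→4→8 push 18
augment #7: 3→9→2→1→8 push 14
augment #8: 3→9→2→5→8 push 4
augment #9: 3→9→2→1→4→8 push 2
max flow = 84; residual-reachable set from 3 gives S-side
cut edges (S→T): {(3,0), (3,5), (6,2), (6,7), (9,2), (9,4)} total cap 84

Min-cut arcs: {(3,0), (3,5), (6,2), (6,7), (9,2), (9,4)} (total capacity 84)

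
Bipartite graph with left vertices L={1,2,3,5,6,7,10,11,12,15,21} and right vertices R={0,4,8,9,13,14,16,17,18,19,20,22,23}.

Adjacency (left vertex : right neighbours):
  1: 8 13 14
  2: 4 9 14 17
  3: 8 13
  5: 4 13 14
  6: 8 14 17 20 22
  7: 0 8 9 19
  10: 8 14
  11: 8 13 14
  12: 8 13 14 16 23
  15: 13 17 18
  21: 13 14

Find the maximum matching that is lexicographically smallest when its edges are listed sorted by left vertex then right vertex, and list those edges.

|M| = 9 (so the lex-smallest maximum matching has 9 edges)
process left vertices in ascending order; for each, take the smallest-labelled available neighbour that still permits 9 edges overall, or leave it unmatched if none does
lex-smallest matching: {1-8, 2-9, 3-13, 5-4, 6-17, 7-0, 10-14, 12-16, 15-18}

Lex-smallest maximum matching: {(1,8), (2,9), (3,13), (5,4), (6,17), (7,0), (10,14), (12,16), (15,18)}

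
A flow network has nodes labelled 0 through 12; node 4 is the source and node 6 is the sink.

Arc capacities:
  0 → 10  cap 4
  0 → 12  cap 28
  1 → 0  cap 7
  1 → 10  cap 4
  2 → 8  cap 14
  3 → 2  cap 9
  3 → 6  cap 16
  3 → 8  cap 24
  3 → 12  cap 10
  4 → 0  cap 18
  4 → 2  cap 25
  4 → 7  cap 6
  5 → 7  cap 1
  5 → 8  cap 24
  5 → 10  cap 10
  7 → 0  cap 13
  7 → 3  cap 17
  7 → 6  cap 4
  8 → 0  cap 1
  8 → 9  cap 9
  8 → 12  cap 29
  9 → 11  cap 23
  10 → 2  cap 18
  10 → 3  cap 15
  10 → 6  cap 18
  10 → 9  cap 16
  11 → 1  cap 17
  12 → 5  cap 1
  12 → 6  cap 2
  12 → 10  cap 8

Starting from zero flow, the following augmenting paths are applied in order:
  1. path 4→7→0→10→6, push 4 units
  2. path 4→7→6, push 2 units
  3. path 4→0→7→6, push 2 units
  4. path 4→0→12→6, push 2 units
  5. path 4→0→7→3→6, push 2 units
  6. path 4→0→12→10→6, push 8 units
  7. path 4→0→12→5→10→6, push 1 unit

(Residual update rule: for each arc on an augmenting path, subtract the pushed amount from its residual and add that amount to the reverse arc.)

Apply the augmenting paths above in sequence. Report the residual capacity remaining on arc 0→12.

after path 1 (4→7→0→10→6, push 4): res(0,12)=28
after path 2 (4→7→6, push 2): res(0,12)=28
after path 3 (4→0→7→6, push 2): res(0,12)=28
after path 4 (4→0→12→6, push 2): res(0,12)=26
after path 5 (4→0→7→3→6, push 2): res(0,12)=26
after path 6 (4→0→12→10→6, push 8): res(0,12)=18
after path 7 (4→0→12→5→10→6, push 1): res(0,12)=17

Residual capacity of (0,12): 17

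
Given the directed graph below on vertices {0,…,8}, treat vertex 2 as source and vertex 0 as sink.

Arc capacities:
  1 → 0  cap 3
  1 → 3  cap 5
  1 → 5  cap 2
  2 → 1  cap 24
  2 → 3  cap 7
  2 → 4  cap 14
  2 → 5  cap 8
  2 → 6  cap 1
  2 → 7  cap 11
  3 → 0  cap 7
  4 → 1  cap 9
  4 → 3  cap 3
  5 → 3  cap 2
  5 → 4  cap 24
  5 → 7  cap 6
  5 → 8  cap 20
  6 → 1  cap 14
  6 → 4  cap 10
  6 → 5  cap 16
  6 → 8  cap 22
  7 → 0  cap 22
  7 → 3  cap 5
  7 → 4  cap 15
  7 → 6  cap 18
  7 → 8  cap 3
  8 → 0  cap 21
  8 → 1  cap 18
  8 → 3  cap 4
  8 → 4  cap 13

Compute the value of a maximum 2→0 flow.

Maximum flow value: 32

augment #1: 2→1→0 bottleneck 3, total now 3
augment #2: 2→3→0 bottleneck 7, total now 10
augment #3: 2→7→0 bottleneck 11, total now 21
augment #4: 2→5→7→0 bottleneck 6, total now 27
augment #5: 2→5→8→0 bottleneck 2, total now 29
augment #6: 2→6→8→0 bottleneck 1, total now 30
augment #7: 2→1→5→8→0 bottleneck 2, total now 32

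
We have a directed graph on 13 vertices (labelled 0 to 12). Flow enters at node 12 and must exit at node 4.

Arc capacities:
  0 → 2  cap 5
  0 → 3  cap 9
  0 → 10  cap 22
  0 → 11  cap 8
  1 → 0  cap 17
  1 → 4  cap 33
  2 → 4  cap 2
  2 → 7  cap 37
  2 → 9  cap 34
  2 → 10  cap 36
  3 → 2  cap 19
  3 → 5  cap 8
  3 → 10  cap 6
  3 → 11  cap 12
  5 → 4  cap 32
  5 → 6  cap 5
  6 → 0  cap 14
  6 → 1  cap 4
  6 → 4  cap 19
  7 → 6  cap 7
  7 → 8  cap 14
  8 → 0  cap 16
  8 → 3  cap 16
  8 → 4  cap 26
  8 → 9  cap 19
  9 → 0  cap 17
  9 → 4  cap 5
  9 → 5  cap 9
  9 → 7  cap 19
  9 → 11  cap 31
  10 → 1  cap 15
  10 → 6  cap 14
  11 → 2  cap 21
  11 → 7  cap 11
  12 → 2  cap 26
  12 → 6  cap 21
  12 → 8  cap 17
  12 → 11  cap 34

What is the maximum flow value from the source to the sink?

Maximum flow value: 88

augment #1: 12→2→4 bottleneck 2, total now 2
augment #2: 12→6→4 bottleneck 19, total now 21
augment #3: 12→8→4 bottleneck 17, total now 38
augment #4: 12→2→9→4 bottleneck 5, total now 43
augment #5: 12→6→1→4 bottleneck 2, total now 45
augment #6: 12→2→7→8→4 bottleneck 9, total now 54
augment #7: 12→2→9→5→4 bottleneck 9, total now 63
augment #8: 12→2→10→1→4 bottleneck 1, total now 64
augment #9: 12→11→2→10→1→4 bottleneck 14, total now 78
augment #10: 12→11→7→6→1→4 bottleneck 2, total now 80
augment #11: 12→11→7→8→3→5→4 bottleneck 5, total now 85
augment #12: 12→11→2→9→0→3→5→4 bottleneck 3, total now 88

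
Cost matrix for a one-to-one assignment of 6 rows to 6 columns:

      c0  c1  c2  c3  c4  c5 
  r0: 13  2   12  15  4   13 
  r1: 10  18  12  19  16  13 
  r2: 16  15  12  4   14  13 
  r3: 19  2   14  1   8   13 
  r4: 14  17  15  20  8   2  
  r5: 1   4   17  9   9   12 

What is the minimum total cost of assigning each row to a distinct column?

optimal assignment: row0→col4 (cost 4), row1→col2 (cost 12), row2→col3 (cost 4), row3→col1 (cost 2), row4→col5 (cost 2), row5→col0 (cost 1)
total = 4 + 12 + 4 + 2 + 2 + 1 = 25

Minimum assignment cost: 25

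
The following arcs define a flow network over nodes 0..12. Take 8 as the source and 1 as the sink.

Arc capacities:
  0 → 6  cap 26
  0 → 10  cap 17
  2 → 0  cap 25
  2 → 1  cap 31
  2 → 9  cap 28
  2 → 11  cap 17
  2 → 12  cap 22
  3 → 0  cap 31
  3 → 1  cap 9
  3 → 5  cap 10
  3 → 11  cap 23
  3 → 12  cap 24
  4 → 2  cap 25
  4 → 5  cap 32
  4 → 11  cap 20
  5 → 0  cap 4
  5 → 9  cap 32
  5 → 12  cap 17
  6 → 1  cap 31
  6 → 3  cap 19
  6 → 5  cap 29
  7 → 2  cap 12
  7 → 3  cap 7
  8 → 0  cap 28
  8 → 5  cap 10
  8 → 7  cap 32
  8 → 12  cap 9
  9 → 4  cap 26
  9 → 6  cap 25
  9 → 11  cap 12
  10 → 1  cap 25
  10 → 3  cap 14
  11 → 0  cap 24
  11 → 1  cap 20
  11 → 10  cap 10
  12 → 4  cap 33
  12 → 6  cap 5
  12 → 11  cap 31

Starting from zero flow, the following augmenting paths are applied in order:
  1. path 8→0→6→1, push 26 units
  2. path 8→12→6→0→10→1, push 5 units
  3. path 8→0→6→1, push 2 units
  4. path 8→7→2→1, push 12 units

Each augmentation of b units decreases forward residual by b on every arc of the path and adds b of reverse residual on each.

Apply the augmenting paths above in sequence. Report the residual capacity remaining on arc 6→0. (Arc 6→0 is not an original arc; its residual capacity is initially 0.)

Residual capacity of (6,0): 23

after path 1 (8→0→6→1, push 26): res(6,0)=26
after path 2 (8→12→6→0→10→1, push 5): res(6,0)=21
after path 3 (8→0→6→1, push 2): res(6,0)=23
after path 4 (8→7→2→1, push 12): res(6,0)=23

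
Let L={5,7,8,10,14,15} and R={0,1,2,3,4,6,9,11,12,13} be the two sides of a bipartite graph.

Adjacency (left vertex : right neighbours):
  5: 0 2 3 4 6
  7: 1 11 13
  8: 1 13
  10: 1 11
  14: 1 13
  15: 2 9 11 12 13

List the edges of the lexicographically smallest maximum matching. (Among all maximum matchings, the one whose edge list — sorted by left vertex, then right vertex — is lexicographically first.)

|M| = 5 (so the lex-smallest maximum matching has 5 edges)
process left vertices in ascending order; for each, take the smallest-labelled available neighbour that still permits 5 edges overall, or leave it unmatched if none does
lex-smallest matching: {5-0, 7-1, 8-13, 10-11, 15-2}

Lex-smallest maximum matching: {(5,0), (7,1), (8,13), (10,11), (15,2)}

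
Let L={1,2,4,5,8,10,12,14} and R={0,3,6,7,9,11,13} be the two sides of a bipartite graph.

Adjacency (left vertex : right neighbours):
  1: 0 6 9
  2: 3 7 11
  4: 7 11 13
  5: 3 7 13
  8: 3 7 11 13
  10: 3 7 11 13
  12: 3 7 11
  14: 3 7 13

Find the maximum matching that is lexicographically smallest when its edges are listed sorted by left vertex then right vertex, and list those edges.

Lex-smallest maximum matching: {(1,0), (2,3), (4,7), (5,13), (8,11)}

|M| = 5 (so the lex-smallest maximum matching has 5 edges)
process left vertices in ascending order; for each, take the smallest-labelled available neighbour that still permits 5 edges overall, or leave it unmatched if none does
lex-smallest matching: {1-0, 2-3, 4-7, 5-13, 8-11}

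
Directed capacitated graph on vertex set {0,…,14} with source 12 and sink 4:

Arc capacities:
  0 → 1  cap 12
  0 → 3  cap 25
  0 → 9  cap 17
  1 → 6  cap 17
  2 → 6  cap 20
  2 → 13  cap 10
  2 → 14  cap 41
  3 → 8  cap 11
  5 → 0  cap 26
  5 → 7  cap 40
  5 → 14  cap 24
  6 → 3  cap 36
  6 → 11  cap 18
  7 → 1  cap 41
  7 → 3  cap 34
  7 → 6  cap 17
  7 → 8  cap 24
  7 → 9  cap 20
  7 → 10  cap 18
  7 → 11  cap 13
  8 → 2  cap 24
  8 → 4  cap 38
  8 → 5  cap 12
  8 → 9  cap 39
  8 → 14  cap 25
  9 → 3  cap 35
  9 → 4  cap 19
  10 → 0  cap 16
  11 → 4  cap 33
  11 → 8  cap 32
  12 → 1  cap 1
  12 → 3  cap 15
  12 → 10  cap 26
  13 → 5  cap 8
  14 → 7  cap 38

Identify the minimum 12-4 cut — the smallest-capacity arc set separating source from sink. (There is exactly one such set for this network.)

Min-cut arcs: {(3,8), (10,0), (12,1)} (total capacity 28)

augment #1: 12→3→8→4 push 11
augment #2: 12→1→6→11→4 push 1
augment #3: 12→10→0→9→4 push 16
max flow = 28; residual-reachable set from 12 gives S-side
cut edges (S→T): {(3,8), (10,0), (12,1)} total cap 28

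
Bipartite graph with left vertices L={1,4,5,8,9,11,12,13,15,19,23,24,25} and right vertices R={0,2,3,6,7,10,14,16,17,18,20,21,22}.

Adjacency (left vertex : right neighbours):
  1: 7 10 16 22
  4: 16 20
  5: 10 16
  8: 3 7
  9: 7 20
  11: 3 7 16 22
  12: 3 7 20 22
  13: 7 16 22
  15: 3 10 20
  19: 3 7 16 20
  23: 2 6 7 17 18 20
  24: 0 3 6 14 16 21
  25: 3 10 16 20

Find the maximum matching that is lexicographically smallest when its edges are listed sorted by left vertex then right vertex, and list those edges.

|M| = 8 (so the lex-smallest maximum matching has 8 edges)
process left vertices in ascending order; for each, take the smallest-labelled available neighbour that still permits 8 edges overall, or leave it unmatched if none does
lex-smallest matching: {1-7, 4-16, 5-10, 8-3, 9-20, 11-22, 23-2, 24-0}

Lex-smallest maximum matching: {(1,7), (4,16), (5,10), (8,3), (9,20), (11,22), (23,2), (24,0)}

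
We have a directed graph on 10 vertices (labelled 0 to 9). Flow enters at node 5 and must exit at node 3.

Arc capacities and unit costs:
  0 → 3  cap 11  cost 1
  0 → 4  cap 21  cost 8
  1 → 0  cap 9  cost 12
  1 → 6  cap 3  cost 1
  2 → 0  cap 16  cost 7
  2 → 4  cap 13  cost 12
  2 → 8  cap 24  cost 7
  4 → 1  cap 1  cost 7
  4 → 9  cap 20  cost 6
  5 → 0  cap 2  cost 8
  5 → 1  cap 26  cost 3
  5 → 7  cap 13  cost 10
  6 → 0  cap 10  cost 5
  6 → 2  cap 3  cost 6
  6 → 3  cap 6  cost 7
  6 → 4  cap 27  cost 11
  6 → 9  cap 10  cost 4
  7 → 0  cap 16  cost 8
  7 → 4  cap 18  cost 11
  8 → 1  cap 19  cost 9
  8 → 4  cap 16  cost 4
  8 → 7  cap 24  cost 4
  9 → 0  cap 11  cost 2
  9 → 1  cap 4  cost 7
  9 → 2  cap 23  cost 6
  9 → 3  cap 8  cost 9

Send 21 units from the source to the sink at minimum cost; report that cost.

Minimum cost for 21 units: 447

shortest-cost path #1: 5→0→3 push 2 @ unit cost 9 (adds 18)
shortest-cost path #2: 5→1→6→0→3 push 3 @ unit cost 10 (adds 30)
shortest-cost path #3: 5→1→0→3 push 6 @ unit cost 16 (adds 96)
shortest-cost path #4: 5→1→0→6→3 push 3 @ unit cost 17 (adds 51)
shortest-cost path #5: 5→7→4→9→3 push 7 @ unit cost 36 (adds 252)
total cost = 447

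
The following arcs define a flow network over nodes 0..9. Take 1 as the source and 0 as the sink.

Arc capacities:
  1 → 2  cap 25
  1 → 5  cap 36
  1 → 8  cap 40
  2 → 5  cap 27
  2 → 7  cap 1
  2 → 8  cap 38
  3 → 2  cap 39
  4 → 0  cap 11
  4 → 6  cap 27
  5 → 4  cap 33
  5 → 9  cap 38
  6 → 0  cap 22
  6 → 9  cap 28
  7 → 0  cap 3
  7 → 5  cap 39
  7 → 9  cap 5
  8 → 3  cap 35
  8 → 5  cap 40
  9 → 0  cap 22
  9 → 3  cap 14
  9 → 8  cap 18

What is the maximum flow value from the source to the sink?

augment #1: 1→2→7→0 bottleneck 1, total now 1
augment #2: 1→5→4→0 bottleneck 11, total now 12
augment #3: 1→5→9→0 bottleneck 22, total now 34
augment #4: 1→5→4→6→0 bottleneck 3, total now 37
augment #5: 1→2→5→4→6→0 bottleneck 19, total now 56

Maximum flow value: 56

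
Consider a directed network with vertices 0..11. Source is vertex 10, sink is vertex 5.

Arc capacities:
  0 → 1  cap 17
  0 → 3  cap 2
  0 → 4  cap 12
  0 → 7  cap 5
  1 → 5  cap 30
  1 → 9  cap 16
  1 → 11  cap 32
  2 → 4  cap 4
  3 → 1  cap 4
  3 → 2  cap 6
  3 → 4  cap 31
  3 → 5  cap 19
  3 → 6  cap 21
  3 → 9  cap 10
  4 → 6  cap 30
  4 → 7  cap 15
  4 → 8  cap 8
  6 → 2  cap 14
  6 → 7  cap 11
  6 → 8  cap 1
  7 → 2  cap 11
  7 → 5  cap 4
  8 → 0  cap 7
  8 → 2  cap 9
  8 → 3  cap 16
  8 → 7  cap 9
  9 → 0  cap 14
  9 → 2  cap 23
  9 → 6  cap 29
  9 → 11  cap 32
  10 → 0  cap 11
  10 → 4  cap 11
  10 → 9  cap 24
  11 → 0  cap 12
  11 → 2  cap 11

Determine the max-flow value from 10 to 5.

augment #1: 10→0→1→5 bottleneck 11, total now 11
augment #2: 10→4→7→5 bottleneck 4, total now 15
augment #3: 10→4→8→3→5 bottleneck 7, total now 22
augment #4: 10→9→0→1→5 bottleneck 6, total now 28
augment #5: 10→9→0→3→5 bottleneck 2, total now 30
augment #6: 10→9→6→8→3→5 bottleneck 1, total now 31
augment #7: 10→9→0→4→8→3→5 bottleneck 1, total now 32

Maximum flow value: 32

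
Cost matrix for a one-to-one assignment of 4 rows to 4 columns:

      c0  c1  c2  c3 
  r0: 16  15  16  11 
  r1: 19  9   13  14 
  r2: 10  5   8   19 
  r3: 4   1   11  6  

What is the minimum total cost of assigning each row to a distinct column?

Minimum assignment cost: 32

optimal assignment: row0→col3 (cost 11), row1→col1 (cost 9), row2→col2 (cost 8), row3→col0 (cost 4)
total = 11 + 9 + 8 + 4 = 32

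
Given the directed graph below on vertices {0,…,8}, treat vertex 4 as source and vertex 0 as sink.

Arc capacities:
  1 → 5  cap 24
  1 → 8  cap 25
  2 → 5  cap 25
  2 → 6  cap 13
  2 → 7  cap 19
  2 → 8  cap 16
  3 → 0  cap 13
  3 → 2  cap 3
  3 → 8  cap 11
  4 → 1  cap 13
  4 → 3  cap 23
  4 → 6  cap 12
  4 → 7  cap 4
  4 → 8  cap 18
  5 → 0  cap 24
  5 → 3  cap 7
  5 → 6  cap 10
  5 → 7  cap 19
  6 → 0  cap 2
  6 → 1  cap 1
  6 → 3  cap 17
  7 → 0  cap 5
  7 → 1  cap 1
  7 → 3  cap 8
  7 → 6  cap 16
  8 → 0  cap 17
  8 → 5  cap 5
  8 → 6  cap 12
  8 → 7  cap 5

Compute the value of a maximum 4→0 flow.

Maximum flow value: 60

augment #1: 4→3→0 bottleneck 13, total now 13
augment #2: 4→6→0 bottleneck 2, total now 15
augment #3: 4→7→0 bottleneck 4, total now 19
augment #4: 4→8→0 bottleneck 17, total now 36
augment #5: 4→1→5→0 bottleneck 13, total now 49
augment #6: 4→8→5→0 bottleneck 1, total now 50
augment #7: 4→3→2→5→0 bottleneck 3, total now 53
augment #8: 4→3→8→5→0 bottleneck 4, total now 57
augment #9: 4→3→8→7→0 bottleneck 1, total now 58
augment #10: 4→6→1→5→0 bottleneck 1, total now 59
augment #11: 4→3→8→7→1→5→0 bottleneck 1, total now 60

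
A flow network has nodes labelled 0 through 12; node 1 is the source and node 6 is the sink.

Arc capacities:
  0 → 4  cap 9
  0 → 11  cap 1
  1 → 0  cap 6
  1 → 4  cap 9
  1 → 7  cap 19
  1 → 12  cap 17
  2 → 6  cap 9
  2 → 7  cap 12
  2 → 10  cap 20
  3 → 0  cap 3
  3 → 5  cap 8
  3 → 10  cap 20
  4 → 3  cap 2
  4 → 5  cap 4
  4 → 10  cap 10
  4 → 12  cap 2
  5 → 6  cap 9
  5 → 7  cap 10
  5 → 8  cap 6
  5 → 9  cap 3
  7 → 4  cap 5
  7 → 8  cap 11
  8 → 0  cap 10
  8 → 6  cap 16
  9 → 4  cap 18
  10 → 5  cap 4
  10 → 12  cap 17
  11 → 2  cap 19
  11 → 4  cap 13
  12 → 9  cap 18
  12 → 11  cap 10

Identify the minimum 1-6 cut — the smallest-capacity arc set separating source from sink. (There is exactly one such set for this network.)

augment #1: 1→4→5→6 push 4
augment #2: 1→7→8→6 push 11
augment #3: 1→0→11→2→6 push 1
augment #4: 1→4→3→5→6 push 2
augment #5: 1→4→10→5→6 push 3
augment #6: 1→12→11→2→6 push 8
augment #7: 1→0→4→10→5→8→6 push 1
max flow = 30; residual-reachable set from 1 gives S-side
cut edges (S→T): {(2,6), (4,3), (4,5), (7,8), (10,5)} total cap 30

Min-cut arcs: {(2,6), (4,3), (4,5), (7,8), (10,5)} (total capacity 30)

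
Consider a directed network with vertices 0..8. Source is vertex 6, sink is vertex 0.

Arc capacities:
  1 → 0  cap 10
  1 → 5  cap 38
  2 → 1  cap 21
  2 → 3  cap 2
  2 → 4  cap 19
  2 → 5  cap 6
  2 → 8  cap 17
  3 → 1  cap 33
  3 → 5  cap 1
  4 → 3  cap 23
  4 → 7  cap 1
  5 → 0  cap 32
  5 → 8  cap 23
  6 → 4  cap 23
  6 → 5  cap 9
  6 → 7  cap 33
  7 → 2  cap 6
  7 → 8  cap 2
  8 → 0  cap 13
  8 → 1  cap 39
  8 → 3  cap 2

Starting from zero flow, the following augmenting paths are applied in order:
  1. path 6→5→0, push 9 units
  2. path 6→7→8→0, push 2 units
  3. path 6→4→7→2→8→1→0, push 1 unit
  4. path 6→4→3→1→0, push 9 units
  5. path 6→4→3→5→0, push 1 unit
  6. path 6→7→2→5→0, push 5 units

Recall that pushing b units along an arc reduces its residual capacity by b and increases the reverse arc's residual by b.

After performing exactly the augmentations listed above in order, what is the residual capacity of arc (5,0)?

Residual capacity of (5,0): 17

after path 1 (6→5→0, push 9): res(5,0)=23
after path 2 (6→7→8→0, push 2): res(5,0)=23
after path 3 (6→4→7→2→8→1→0, push 1): res(5,0)=23
after path 4 (6→4→3→1→0, push 9): res(5,0)=23
after path 5 (6→4→3→5→0, push 1): res(5,0)=22
after path 6 (6→7→2→5→0, push 5): res(5,0)=17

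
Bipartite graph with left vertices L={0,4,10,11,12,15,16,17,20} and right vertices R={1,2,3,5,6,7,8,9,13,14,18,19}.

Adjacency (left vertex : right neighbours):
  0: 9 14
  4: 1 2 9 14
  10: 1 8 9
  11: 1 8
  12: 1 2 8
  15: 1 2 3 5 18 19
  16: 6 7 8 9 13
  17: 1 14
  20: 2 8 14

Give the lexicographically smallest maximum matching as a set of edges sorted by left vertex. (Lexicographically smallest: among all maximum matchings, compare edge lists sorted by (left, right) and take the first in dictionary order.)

Lex-smallest maximum matching: {(0,9), (4,1), (10,8), (12,2), (15,3), (16,6), (17,14)}

|M| = 7 (so the lex-smallest maximum matching has 7 edges)
process left vertices in ascending order; for each, take the smallest-labelled available neighbour that still permits 7 edges overall, or leave it unmatched if none does
lex-smallest matching: {0-9, 4-1, 10-8, 12-2, 15-3, 16-6, 17-14}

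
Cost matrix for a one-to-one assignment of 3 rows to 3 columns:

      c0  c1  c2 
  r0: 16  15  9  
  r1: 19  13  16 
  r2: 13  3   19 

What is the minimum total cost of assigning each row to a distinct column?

Minimum assignment cost: 31

optimal assignment: row0→col2 (cost 9), row1→col0 (cost 19), row2→col1 (cost 3)
total = 9 + 19 + 3 = 31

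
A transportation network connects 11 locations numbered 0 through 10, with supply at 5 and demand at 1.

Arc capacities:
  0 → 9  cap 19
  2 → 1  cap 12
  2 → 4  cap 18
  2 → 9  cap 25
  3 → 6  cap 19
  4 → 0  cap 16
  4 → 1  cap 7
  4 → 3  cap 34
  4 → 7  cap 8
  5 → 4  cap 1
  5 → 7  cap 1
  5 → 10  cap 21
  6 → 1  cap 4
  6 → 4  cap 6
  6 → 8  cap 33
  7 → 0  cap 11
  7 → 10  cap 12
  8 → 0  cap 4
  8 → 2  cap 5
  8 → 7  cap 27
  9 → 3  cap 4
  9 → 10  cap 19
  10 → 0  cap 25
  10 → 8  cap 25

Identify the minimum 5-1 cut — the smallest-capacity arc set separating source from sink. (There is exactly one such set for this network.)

Min-cut arcs: {(5,4), (8,2), (9,3)} (total capacity 10)

augment #1: 5→4→1 push 1
augment #2: 5→10→8→2→1 push 5
augment #3: 5→7→0→9→3→6→1 push 1
augment #4: 5→10→0→9→3→6→1 push 3
max flow = 10; residual-reachable set from 5 gives S-side
cut edges (S→T): {(5,4), (8,2), (9,3)} total cap 10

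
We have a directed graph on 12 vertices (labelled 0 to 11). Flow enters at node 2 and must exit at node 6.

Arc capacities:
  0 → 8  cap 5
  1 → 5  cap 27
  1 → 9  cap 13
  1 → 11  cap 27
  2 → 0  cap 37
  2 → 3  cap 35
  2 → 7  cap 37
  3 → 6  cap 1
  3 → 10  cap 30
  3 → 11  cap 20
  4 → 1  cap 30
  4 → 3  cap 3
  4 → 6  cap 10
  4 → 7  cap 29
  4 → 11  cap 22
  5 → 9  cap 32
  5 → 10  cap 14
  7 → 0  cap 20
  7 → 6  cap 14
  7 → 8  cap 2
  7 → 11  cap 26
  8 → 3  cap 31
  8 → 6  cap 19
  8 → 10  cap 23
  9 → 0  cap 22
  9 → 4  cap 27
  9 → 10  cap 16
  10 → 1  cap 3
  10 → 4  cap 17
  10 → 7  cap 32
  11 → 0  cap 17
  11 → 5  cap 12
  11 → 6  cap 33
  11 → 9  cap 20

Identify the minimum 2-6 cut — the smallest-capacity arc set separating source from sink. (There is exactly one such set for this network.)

augment #1: 2→3→6 push 1
augment #2: 2→7→6 push 14
augment #3: 2→0→8→6 push 5
augment #4: 2→3→11→6 push 20
augment #5: 2→7→8→6 push 2
augment #6: 2→7→11→6 push 13
augment #7: 2→3→10→4→6 push 10
max flow = 65; residual-reachable set from 2 gives S-side
cut edges (S→T): {(0,8), (3,6), (4,6), (7,6), (7,8), (11,6)} total cap 65

Min-cut arcs: {(0,8), (3,6), (4,6), (7,6), (7,8), (11,6)} (total capacity 65)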